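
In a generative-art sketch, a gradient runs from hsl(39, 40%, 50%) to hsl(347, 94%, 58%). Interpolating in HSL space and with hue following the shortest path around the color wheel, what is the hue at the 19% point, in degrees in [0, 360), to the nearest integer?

Hue: 347 − 39 = 308°, but |308| > 180 so the shorter arc goes the other way: Δh = 308 − 360 = -52°.
H = 39 + 0.19 × (-52) = 29.12 → 29°

29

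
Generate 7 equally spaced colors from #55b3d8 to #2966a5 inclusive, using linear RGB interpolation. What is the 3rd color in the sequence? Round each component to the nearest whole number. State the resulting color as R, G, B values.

(70, 153, 199)

With 7 swatches and endpoints inclusive, swatch 3 sits at t = (3 − 1)/(7 − 1) = 2/6 ≈ 0.3333.
#55b3d8 → (85, 179, 216); #2966a5 → (41, 102, 165).
R = 85 + 0.3333 × (41 − 85) = 70.335 → 70
G = 179 + 0.3333 × (102 − 179) = 153.336 → 153
B = 216 + 0.3333 × (165 − 216) = 199.002 → 199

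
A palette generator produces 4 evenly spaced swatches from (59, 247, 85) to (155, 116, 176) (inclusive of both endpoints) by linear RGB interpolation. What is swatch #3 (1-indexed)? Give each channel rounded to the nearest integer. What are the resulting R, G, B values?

(123, 160, 146)

With 4 swatches and endpoints inclusive, swatch 3 sits at t = (3 − 1)/(4 − 1) = 2/3 ≈ 0.6667.
R = 59 + 0.6667 × (155 − 59) = 123.003 → 123
G = 247 + 0.6667 × (116 − 247) = 159.662 → 160
B = 85 + 0.6667 × (176 − 85) = 145.67 → 146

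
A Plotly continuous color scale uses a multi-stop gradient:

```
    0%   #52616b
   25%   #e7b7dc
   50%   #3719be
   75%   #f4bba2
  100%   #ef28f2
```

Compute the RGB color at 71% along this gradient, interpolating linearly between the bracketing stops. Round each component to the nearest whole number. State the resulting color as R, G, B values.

71% lies between the 50% and 75% stops, so the local fraction is t = (71 − 50)/(75 − 50) = 21/25 ≈ 0.84.
#3719be → (55, 25, 190); #f4bba2 → (244, 187, 162).
R = 55 + 0.84 × (244 − 55) = 213.76 → 214
G = 25 + 0.84 × (187 − 25) = 161.08 → 161
B = 190 + 0.84 × (162 − 190) = 166.48 → 166

(214, 161, 166)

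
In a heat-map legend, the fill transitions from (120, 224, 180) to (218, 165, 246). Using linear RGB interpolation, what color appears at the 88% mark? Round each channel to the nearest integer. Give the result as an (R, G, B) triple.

(206, 172, 238)

88% corresponds to t = 0.88.
R = 120 + 0.88 × (218 − 120) = 120 + 0.88 × 98 = 206.24 → 206
G = 224 + 0.88 × (165 − 224) = 224 + 0.88 × -59 = 172.08 → 172
B = 180 + 0.88 × (246 − 180) = 180 + 0.88 × 66 = 238.08 → 238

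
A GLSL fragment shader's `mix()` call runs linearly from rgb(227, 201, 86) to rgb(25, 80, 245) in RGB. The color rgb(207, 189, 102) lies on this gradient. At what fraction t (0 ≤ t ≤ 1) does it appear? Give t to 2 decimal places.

Invert the lerp on the R channel (largest span, 202): t = (207 − 227) / (25 − 227) = -20/-202 = 0.09901.
Check on G: (189 − 201)/(80 − 201) = 0.09917 ✓

0.10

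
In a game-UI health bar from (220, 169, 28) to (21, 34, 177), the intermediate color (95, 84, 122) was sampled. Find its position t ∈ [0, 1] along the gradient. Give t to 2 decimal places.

Invert the lerp on the R channel (largest span, 199): t = (95 − 220) / (21 − 220) = -125/-199 = 0.62814.
Check on G: (84 − 169)/(34 − 169) = 0.6296 ✓

0.63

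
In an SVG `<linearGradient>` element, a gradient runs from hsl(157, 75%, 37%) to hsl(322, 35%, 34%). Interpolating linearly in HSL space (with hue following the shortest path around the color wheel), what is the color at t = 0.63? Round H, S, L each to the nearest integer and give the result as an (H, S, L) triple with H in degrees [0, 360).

Hue arc: Δh = 322 − 157 = 165° (|Δh| ≤ 180, already the shorter path).
H = 157 + 0.63 × (165) = 260.95 → 261°
S = 75 + 0.63 × (35 − 75) = 49.8 → 50%
L = 37 + 0.63 × (34 − 37) = 35.11 → 35%

(261, 50, 35)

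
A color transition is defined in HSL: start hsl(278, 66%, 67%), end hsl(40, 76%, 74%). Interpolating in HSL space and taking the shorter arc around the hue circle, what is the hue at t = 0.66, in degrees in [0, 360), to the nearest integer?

359

Hue: 40 − 278 = -238°, but |-238| > 180 so the shorter arc goes the other way: Δh = -238 + 360 = 122°.
H = 278 + 0.66 × (122) = 358.52 → 359°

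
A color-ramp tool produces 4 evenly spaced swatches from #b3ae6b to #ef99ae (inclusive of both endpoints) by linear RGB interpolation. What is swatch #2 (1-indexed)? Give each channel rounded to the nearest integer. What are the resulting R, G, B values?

With 4 swatches and endpoints inclusive, swatch 2 sits at t = (2 − 1)/(4 − 1) = 1/3 ≈ 0.3333.
#b3ae6b → (179, 174, 107); #ef99ae → (239, 153, 174).
R = 179 + 0.3333 × (239 − 179) = 198.998 → 199
G = 174 + 0.3333 × (153 − 174) = 167.001 → 167
B = 107 + 0.3333 × (174 − 107) = 129.331 → 129

(199, 167, 129)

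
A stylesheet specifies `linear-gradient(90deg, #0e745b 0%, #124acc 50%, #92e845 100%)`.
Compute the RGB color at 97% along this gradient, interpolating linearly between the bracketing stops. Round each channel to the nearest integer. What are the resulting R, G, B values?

(138, 223, 77)

97% lies between the 50% and 100% stops, so the local fraction is t = (97 − 50)/(100 − 50) = 47/50 ≈ 0.94.
#124acc → (18, 74, 204); #92e845 → (146, 232, 69).
R = 18 + 0.94 × (146 − 18) = 138.32 → 138
G = 74 + 0.94 × (232 − 74) = 222.52 → 223
B = 204 + 0.94 × (69 − 204) = 77.1 → 77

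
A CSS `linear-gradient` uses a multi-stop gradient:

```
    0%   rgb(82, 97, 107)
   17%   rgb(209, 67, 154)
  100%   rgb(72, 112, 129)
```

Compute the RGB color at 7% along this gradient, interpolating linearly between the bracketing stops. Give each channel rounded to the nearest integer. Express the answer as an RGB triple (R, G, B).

7% lies between the 0% and 17% stops, so the local fraction is t = (7 − 0)/(17 − 0) = 7/17 ≈ 0.4118.
R = 82 + 0.4118 × (209 − 82) = 134.299 → 134
G = 97 + 0.4118 × (67 − 97) = 84.646 → 85
B = 107 + 0.4118 × (154 − 107) = 126.355 → 126

(134, 85, 126)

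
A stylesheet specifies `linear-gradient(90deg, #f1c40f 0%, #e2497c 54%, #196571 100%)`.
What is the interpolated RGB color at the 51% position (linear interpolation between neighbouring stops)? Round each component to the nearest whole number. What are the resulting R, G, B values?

51% lies between the 0% and 54% stops, so the local fraction is t = (51 − 0)/(54 − 0) = 51/54 ≈ 0.9444.
#f1c40f → (241, 196, 15); #e2497c → (226, 73, 124).
R = 241 + 0.9444 × (226 − 241) = 226.834 → 227
G = 196 + 0.9444 × (73 − 196) = 79.839 → 80
B = 15 + 0.9444 × (124 − 15) = 117.94 → 118

(227, 80, 118)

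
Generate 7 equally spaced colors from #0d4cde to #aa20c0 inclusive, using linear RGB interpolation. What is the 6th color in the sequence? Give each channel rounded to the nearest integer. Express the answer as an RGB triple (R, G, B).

(144, 39, 197)

With 7 swatches and endpoints inclusive, swatch 6 sits at t = (6 − 1)/(7 − 1) = 5/6 ≈ 0.8333.
#0d4cde → (13, 76, 222); #aa20c0 → (170, 32, 192).
R = 13 + 0.8333 × (170 − 13) = 143.828 → 144
G = 76 + 0.8333 × (32 − 76) = 39.335 → 39
B = 222 + 0.8333 × (192 − 222) = 197.001 → 197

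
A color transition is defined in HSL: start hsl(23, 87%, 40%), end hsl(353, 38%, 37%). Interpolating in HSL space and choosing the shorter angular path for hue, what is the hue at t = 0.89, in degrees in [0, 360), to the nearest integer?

356

Hue: 353 − 23 = 330°, but |330| > 180 so the shorter arc goes the other way: Δh = 330 − 360 = -30°.
H = 23 + 0.89 × (-30) = -3.7 → -4 → -4 mod 360 = 356°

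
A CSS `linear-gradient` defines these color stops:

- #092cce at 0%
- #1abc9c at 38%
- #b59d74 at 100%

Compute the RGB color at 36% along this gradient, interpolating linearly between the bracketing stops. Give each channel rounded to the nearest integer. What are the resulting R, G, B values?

36% lies between the 0% and 38% stops, so the local fraction is t = (36 − 0)/(38 − 0) = 36/38 ≈ 0.9474.
#092cce → (9, 44, 206); #1abc9c → (26, 188, 156).
R = 9 + 0.9474 × (26 − 9) = 25.106 → 25
G = 44 + 0.9474 × (188 − 44) = 180.426 → 180
B = 206 + 0.9474 × (156 − 206) = 158.63 → 159

(25, 180, 159)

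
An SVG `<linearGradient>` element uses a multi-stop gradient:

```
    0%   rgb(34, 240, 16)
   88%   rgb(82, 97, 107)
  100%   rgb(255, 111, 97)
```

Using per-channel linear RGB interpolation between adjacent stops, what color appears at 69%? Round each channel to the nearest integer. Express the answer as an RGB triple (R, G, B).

(72, 128, 87)

69% lies between the 0% and 88% stops, so the local fraction is t = (69 − 0)/(88 − 0) = 69/88 ≈ 0.7841.
R = 34 + 0.7841 × (82 − 34) = 71.637 → 72
G = 240 + 0.7841 × (97 − 240) = 127.874 → 128
B = 16 + 0.7841 × (107 − 16) = 87.353 → 87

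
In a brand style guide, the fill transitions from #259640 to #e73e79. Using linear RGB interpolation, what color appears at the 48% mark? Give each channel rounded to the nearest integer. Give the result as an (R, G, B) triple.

#259640 → (37, 150, 64); #e73e79 → (231, 62, 121).
48% corresponds to t = 0.48.
R = 37 + 0.48 × (231 − 37) = 37 + 0.48 × 194 = 130.12 → 130
G = 150 + 0.48 × (62 − 150) = 150 + 0.48 × -88 = 107.76 → 108
B = 64 + 0.48 × (121 − 64) = 64 + 0.48 × 57 = 91.36 → 91

(130, 108, 91)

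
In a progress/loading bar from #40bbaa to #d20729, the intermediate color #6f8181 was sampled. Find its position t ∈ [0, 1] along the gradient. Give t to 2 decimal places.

Invert the lerp on the G channel (largest span, 180): t = (129 − 187) / (7 − 187) = -58/-180 = 0.32222.
Check on R: (111 − 64)/(210 − 64) = 0.3219 ✓

0.32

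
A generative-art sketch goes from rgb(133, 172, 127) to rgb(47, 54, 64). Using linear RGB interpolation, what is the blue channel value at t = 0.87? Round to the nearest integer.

72

B = 127 + 0.87 × (64 − 127) = 72.19 → 72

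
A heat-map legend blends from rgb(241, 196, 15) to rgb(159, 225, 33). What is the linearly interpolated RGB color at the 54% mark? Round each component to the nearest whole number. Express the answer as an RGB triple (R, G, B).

(197, 212, 25)

54% corresponds to t = 0.54.
R = 241 + 0.54 × (159 − 241) = 241 + 0.54 × -82 = 196.72 → 197
G = 196 + 0.54 × (225 − 196) = 196 + 0.54 × 29 = 211.66 → 212
B = 15 + 0.54 × (33 − 15) = 15 + 0.54 × 18 = 24.72 → 25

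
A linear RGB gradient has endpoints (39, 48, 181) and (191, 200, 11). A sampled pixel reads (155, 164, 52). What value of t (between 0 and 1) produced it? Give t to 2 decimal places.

Invert the lerp on the B channel (largest span, 170): t = (52 − 181) / (11 − 181) = -129/-170 = 0.75882.
Check on R: (155 − 39)/(191 − 39) = 0.7632 ✓

0.76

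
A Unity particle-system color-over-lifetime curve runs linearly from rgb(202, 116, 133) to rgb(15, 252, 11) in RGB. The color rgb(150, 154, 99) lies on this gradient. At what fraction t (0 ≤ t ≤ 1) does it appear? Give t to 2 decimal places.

0.28

Invert the lerp on the R channel (largest span, 187): t = (150 − 202) / (15 − 202) = -52/-187 = 0.27807.
Check on G: (154 − 116)/(252 − 116) = 0.2794 ✓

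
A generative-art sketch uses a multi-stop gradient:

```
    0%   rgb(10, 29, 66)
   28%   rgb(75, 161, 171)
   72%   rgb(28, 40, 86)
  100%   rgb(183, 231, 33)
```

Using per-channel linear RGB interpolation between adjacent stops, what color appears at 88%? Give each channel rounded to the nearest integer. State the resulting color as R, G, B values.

(117, 149, 56)

88% lies between the 72% and 100% stops, so the local fraction is t = (88 − 72)/(100 − 72) = 16/28 ≈ 0.5714.
R = 28 + 0.5714 × (183 − 28) = 116.567 → 117
G = 40 + 0.5714 × (231 − 40) = 149.137 → 149
B = 86 + 0.5714 × (33 − 86) = 55.716 → 56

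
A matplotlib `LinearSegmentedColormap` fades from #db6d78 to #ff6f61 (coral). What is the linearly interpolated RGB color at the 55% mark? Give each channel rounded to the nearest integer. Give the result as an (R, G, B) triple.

(239, 110, 107)

#db6d78 → (219, 109, 120); #ff6f61 → (255, 111, 97).
55% corresponds to t = 0.55.
R = 219 + 0.55 × (255 − 219) = 219 + 0.55 × 36 = 238.8 → 239
G = 109 + 0.55 × (111 − 109) = 109 + 0.55 × 2 = 110.1 → 110
B = 120 + 0.55 × (97 − 120) = 120 + 0.55 × -23 = 107.35 → 107
So the blended color is (239, 110, 107), about #ef6e6b.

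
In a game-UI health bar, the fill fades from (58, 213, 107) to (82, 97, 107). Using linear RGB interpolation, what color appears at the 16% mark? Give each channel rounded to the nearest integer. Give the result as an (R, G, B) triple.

(62, 194, 107)

16% corresponds to t = 0.16.
R = 58 + 0.16 × (82 − 58) = 58 + 0.16 × 24 = 61.84 → 62
G = 213 + 0.16 × (97 − 213) = 213 + 0.16 × -116 = 194.44 → 194
B = 107 + 0.16 × (107 − 107) = 107 + 0.16 × 0 = 107 → 107
So the blended color is (62, 194, 107), about #3ec26b.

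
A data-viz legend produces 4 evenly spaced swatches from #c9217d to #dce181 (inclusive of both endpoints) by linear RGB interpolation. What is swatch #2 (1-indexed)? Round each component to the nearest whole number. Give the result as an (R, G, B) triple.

(207, 97, 126)

With 4 swatches and endpoints inclusive, swatch 2 sits at t = (2 − 1)/(4 − 1) = 1/3 ≈ 0.3333.
#c9217d → (201, 33, 125); #dce181 → (220, 225, 129).
R = 201 + 0.3333 × (220 − 201) = 207.333 → 207
G = 33 + 0.3333 × (225 − 33) = 96.994 → 97
B = 125 + 0.3333 × (129 − 125) = 126.333 → 126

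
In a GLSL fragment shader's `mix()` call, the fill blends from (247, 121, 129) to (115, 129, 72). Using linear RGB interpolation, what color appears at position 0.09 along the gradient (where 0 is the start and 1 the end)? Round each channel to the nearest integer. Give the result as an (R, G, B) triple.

(235, 122, 124)

R = 247 + 0.09 × (115 − 247) = 247 + 0.09 × -132 = 235.12 → 235
G = 121 + 0.09 × (129 − 121) = 121 + 0.09 × 8 = 121.72 → 122
B = 129 + 0.09 × (72 − 129) = 129 + 0.09 × -57 = 123.87 → 124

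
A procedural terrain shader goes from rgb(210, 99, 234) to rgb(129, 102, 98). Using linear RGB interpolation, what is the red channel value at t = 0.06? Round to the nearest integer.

205

R = 210 + 0.06 × (129 − 210) = 205.14 → 205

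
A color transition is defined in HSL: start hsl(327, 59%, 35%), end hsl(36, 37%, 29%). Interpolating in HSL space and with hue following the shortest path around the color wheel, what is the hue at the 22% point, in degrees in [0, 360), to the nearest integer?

342

Hue: 36 − 327 = -291°, but |-291| > 180 so the shorter arc goes the other way: Δh = -291 + 360 = 69°.
H = 327 + 0.22 × (69) = 342.18 → 342°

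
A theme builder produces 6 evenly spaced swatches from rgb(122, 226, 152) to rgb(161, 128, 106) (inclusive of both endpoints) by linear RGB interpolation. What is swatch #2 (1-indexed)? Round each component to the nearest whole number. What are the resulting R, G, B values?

(130, 206, 143)

With 6 swatches and endpoints inclusive, swatch 2 sits at t = (2 − 1)/(6 − 1) = 1/5 ≈ 0.2.
R = 122 + 0.2 × (161 − 122) = 129.8 → 130
G = 226 + 0.2 × (128 − 226) = 206.4 → 206
B = 152 + 0.2 × (106 − 152) = 142.8 → 143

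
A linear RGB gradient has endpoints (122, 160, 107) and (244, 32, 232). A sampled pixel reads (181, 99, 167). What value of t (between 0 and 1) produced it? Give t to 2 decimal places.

Invert the lerp on the G channel (largest span, 128): t = (99 − 160) / (32 − 160) = -61/-128 = 0.47656.
Check on R: (181 − 122)/(244 − 122) = 0.4836 ✓

0.48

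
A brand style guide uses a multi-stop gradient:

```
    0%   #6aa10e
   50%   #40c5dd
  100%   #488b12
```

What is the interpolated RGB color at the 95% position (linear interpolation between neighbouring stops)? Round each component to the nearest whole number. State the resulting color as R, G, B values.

(71, 145, 38)

95% lies between the 50% and 100% stops, so the local fraction is t = (95 − 50)/(100 − 50) = 45/50 ≈ 0.9.
#40c5dd → (64, 197, 221); #488b12 → (72, 139, 18).
R = 64 + 0.9 × (72 − 64) = 71.2 → 71
G = 197 + 0.9 × (139 − 197) = 144.8 → 145
B = 221 + 0.9 × (18 − 221) = 38.3 → 38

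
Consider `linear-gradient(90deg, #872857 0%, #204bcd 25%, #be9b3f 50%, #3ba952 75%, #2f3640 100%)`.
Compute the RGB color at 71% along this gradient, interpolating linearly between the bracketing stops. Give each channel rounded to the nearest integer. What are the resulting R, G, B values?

71% lies between the 50% and 75% stops, so the local fraction is t = (71 − 50)/(75 − 50) = 21/25 ≈ 0.84.
#be9b3f → (190, 155, 63); #3ba952 → (59, 169, 82).
R = 190 + 0.84 × (59 − 190) = 79.96 → 80
G = 155 + 0.84 × (169 − 155) = 166.76 → 167
B = 63 + 0.84 × (82 − 63) = 78.96 → 79

(80, 167, 79)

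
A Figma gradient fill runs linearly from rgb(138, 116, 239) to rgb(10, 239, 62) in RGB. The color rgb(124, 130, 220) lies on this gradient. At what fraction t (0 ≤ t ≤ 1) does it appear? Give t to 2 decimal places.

0.11

Invert the lerp on the B channel (largest span, 177): t = (220 − 239) / (62 − 239) = -19/-177 = 0.10734.
Check on R: (124 − 138)/(10 − 138) = 0.1094 ✓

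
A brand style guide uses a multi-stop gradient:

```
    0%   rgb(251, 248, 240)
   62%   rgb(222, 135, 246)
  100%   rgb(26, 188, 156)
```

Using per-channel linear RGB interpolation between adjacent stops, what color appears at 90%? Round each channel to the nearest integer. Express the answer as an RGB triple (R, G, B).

(78, 174, 180)

90% lies between the 62% and 100% stops, so the local fraction is t = (90 − 62)/(100 − 62) = 28/38 ≈ 0.7368.
R = 222 + 0.7368 × (26 − 222) = 77.587 → 78
G = 135 + 0.7368 × (188 − 135) = 174.05 → 174
B = 246 + 0.7368 × (156 − 246) = 179.688 → 180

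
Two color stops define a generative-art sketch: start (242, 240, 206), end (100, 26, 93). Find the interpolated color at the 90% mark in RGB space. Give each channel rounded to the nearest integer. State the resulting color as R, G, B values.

90% corresponds to t = 0.9.
R = 242 + 0.9 × (100 − 242) = 242 + 0.9 × -142 = 114.2 → 114
G = 240 + 0.9 × (26 − 240) = 240 + 0.9 × -214 = 47.4 → 47
B = 206 + 0.9 × (93 − 206) = 206 + 0.9 × -113 = 104.3 → 104

(114, 47, 104)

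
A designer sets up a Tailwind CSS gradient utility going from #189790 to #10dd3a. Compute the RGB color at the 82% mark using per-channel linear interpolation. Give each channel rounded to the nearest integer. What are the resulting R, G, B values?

(17, 208, 73)

#189790 → (24, 151, 144); #10dd3a → (16, 221, 58).
82% corresponds to t = 0.82.
R = 24 + 0.82 × (16 − 24) = 24 + 0.82 × -8 = 17.44 → 17
G = 151 + 0.82 × (221 − 151) = 151 + 0.82 × 70 = 208.4 → 208
B = 144 + 0.82 × (58 − 144) = 144 + 0.82 × -86 = 73.48 → 73
So the blended color is (17, 208, 73), about #11d049.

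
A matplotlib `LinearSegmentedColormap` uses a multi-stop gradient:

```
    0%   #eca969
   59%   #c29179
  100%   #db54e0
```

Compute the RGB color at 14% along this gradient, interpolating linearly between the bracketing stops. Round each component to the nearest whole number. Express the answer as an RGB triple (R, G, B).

14% lies between the 0% and 59% stops, so the local fraction is t = (14 − 0)/(59 − 0) = 14/59 ≈ 0.2373.
#eca969 → (236, 169, 105); #c29179 → (194, 145, 121).
R = 236 + 0.2373 × (194 − 236) = 226.033 → 226
G = 169 + 0.2373 × (145 − 169) = 163.305 → 163
B = 105 + 0.2373 × (121 − 105) = 108.797 → 109

(226, 163, 109)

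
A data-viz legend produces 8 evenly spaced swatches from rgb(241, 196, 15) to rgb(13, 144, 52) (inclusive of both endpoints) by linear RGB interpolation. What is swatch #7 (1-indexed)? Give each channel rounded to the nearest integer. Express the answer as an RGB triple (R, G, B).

(46, 151, 47)

With 8 swatches and endpoints inclusive, swatch 7 sits at t = (7 − 1)/(8 − 1) = 6/7 ≈ 0.8571.
R = 241 + 0.8571 × (13 − 241) = 45.581 → 46
G = 196 + 0.8571 × (144 − 196) = 151.431 → 151
B = 15 + 0.8571 × (52 − 15) = 46.713 → 47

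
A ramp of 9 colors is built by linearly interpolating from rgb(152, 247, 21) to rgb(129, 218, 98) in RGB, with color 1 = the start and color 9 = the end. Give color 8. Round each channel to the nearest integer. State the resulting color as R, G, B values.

(132, 222, 88)

With 9 swatches and endpoints inclusive, swatch 8 sits at t = (8 − 1)/(9 − 1) = 7/8 ≈ 0.875.
R = 152 + 0.875 × (129 − 152) = 131.875 → 132
G = 247 + 0.875 × (218 − 247) = 221.625 → 222
B = 21 + 0.875 × (98 − 21) = 88.375 → 88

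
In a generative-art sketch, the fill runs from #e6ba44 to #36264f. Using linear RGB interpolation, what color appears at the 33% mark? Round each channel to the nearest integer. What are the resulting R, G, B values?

(172, 137, 72)

#e6ba44 → (230, 186, 68); #36264f → (54, 38, 79).
33% corresponds to t = 0.33.
R = 230 + 0.33 × (54 − 230) = 230 + 0.33 × -176 = 171.92 → 172
G = 186 + 0.33 × (38 − 186) = 186 + 0.33 × -148 = 137.16 → 137
B = 68 + 0.33 × (79 − 68) = 68 + 0.33 × 11 = 71.63 → 72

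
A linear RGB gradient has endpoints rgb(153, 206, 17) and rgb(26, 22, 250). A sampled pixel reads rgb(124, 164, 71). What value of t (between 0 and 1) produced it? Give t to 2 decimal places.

Invert the lerp on the B channel (largest span, 233): t = (71 − 17) / (250 − 17) = 54/233 = 0.23176.
Check on R: (124 − 153)/(26 − 153) = 0.2283 ✓

0.23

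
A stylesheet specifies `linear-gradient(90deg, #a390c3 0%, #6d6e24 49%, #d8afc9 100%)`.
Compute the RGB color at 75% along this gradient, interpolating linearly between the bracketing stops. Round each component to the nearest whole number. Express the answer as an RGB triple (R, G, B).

(164, 143, 120)

75% lies between the 49% and 100% stops, so the local fraction is t = (75 − 49)/(100 − 49) = 26/51 ≈ 0.5098.
#6d6e24 → (109, 110, 36); #d8afc9 → (216, 175, 201).
R = 109 + 0.5098 × (216 − 109) = 163.549 → 164
G = 110 + 0.5098 × (175 − 110) = 143.137 → 143
B = 36 + 0.5098 × (201 − 36) = 120.117 → 120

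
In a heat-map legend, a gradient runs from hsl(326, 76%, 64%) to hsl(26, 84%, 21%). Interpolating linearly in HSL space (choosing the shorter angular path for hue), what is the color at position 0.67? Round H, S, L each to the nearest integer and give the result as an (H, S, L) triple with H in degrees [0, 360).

Hue: 26 − 326 = -300°, but |-300| > 180 so the shorter arc goes the other way: Δh = -300 + 360 = 60°.
H = 326 + 0.67 × (60) = 366.2 → 366 → 366 mod 360 = 6°
S = 76 + 0.67 × (84 − 76) = 81.36 → 81%
L = 64 + 0.67 × (21 − 64) = 35.19 → 35%

(6, 81, 35)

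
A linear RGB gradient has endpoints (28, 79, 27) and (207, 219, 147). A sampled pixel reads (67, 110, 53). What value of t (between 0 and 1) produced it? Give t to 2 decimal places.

Invert the lerp on the R channel (largest span, 179): t = (67 − 28) / (207 − 28) = 39/179 = 0.21788.
Check on G: (110 − 79)/(219 − 79) = 0.2214 ✓

0.22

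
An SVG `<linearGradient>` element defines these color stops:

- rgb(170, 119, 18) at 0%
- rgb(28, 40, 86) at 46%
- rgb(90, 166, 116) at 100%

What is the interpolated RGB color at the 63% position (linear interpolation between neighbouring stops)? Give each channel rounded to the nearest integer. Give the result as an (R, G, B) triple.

63% lies between the 46% and 100% stops, so the local fraction is t = (63 − 46)/(100 − 46) = 17/54 ≈ 0.3148.
R = 28 + 0.3148 × (90 − 28) = 47.518 → 48
G = 40 + 0.3148 × (166 − 40) = 79.665 → 80
B = 86 + 0.3148 × (116 − 86) = 95.444 → 95

(48, 80, 95)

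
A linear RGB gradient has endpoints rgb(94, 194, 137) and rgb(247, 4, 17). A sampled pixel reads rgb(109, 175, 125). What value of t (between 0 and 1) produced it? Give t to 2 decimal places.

Invert the lerp on the G channel (largest span, 190): t = (175 − 194) / (4 − 194) = -19/-190 = 0.1.
Check on R: (109 − 94)/(247 − 94) = 0.09804 ✓

0.10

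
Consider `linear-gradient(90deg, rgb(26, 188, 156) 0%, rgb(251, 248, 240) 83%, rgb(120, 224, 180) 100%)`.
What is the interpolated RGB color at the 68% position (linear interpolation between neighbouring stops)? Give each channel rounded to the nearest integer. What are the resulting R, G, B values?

(210, 237, 225)

68% lies between the 0% and 83% stops, so the local fraction is t = (68 − 0)/(83 − 0) = 68/83 ≈ 0.8193.
R = 26 + 0.8193 × (251 − 26) = 210.343 → 210
G = 188 + 0.8193 × (248 − 188) = 237.158 → 237
B = 156 + 0.8193 × (240 − 156) = 224.821 → 225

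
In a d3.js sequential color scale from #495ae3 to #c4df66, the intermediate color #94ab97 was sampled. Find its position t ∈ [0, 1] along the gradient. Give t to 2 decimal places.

Invert the lerp on the G channel (largest span, 133): t = (171 − 90) / (223 − 90) = 81/133 = 0.60902.
Check on R: (148 − 73)/(196 − 73) = 0.6098 ✓

0.61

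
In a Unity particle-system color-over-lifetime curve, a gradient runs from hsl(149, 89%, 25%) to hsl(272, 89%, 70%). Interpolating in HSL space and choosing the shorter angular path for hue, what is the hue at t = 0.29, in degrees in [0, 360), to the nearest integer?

185

Hue arc: Δh = 272 − 149 = 123° (|Δh| ≤ 180, already the shorter path).
H = 149 + 0.29 × (123) = 184.67 → 185°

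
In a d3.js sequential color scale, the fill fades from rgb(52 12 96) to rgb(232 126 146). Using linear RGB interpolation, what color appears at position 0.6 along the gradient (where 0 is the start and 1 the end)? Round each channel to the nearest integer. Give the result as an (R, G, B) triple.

(160, 80, 126)

R = 52 + 0.6 × (232 − 52) = 52 + 0.6 × 180 = 160 → 160
G = 12 + 0.6 × (126 − 12) = 12 + 0.6 × 114 = 80.4 → 80
B = 96 + 0.6 × (146 − 96) = 96 + 0.6 × 50 = 126 → 126
So the blended color is (160, 80, 126), about #a0507e.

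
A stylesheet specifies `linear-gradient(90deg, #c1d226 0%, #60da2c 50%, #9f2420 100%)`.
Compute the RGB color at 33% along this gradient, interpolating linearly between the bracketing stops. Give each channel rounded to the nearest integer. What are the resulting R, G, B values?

(129, 215, 42)

33% lies between the 0% and 50% stops, so the local fraction is t = (33 − 0)/(50 − 0) = 33/50 ≈ 0.66.
#c1d226 → (193, 210, 38); #60da2c → (96, 218, 44).
R = 193 + 0.66 × (96 − 193) = 128.98 → 129
G = 210 + 0.66 × (218 − 210) = 215.28 → 215
B = 38 + 0.66 × (44 − 38) = 41.96 → 42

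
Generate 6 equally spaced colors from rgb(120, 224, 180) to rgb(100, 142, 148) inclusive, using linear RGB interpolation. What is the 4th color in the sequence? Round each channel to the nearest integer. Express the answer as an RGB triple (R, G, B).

With 6 swatches and endpoints inclusive, swatch 4 sits at t = (4 − 1)/(6 − 1) = 3/5 ≈ 0.6.
R = 120 + 0.6 × (100 − 120) = 108 → 108
G = 224 + 0.6 × (142 − 224) = 174.8 → 175
B = 180 + 0.6 × (148 − 180) = 160.8 → 161

(108, 175, 161)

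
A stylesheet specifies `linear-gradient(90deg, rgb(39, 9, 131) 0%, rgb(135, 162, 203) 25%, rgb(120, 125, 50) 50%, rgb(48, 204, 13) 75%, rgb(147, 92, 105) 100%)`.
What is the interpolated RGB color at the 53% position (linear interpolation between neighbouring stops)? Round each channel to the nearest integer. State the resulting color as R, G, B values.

53% lies between the 50% and 75% stops, so the local fraction is t = (53 − 50)/(75 − 50) = 3/25 ≈ 0.12.
R = 120 + 0.12 × (48 − 120) = 111.36 → 111
G = 125 + 0.12 × (204 − 125) = 134.48 → 134
B = 50 + 0.12 × (13 − 50) = 45.56 → 46

(111, 134, 46)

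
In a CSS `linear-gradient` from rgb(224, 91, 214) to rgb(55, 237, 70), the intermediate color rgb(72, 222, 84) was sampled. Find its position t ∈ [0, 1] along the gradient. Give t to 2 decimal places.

0.90

Invert the lerp on the R channel (largest span, 169): t = (72 − 224) / (55 − 224) = -152/-169 = 0.89941.
Check on G: (222 − 91)/(237 − 91) = 0.8973 ✓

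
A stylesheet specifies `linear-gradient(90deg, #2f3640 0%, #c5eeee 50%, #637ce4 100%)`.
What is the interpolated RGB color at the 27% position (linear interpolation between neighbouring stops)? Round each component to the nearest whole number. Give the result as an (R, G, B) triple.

(128, 153, 158)

27% lies between the 0% and 50% stops, so the local fraction is t = (27 − 0)/(50 − 0) = 27/50 ≈ 0.54.
#2f3640 → (47, 54, 64); #c5eeee → (197, 238, 238).
R = 47 + 0.54 × (197 − 47) = 128 → 128
G = 54 + 0.54 × (238 − 54) = 153.36 → 153
B = 64 + 0.54 × (238 − 64) = 157.96 → 158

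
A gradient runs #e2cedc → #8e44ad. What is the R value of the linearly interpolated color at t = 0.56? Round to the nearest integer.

179

R₁ = 226 (from #e2cedc), R₂ = 142 (from #8e44ad).
R = 226 + 0.56 × (142 − 226) = 178.96 → 179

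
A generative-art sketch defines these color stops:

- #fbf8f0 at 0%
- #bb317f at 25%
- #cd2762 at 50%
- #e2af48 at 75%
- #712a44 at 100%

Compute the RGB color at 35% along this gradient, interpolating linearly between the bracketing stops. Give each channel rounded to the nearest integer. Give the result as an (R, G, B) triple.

35% lies between the 25% and 50% stops, so the local fraction is t = (35 − 25)/(50 − 25) = 10/25 ≈ 0.4.
#bb317f → (187, 49, 127); #cd2762 → (205, 39, 98).
R = 187 + 0.4 × (205 − 187) = 194.2 → 194
G = 49 + 0.4 × (39 − 49) = 45 → 45
B = 127 + 0.4 × (98 − 127) = 115.4 → 115

(194, 45, 115)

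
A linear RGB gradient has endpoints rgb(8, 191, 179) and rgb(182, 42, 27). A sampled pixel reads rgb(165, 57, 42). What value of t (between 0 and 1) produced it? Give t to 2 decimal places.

0.90

Invert the lerp on the R channel (largest span, 174): t = (165 − 8) / (182 − 8) = 157/174 = 0.9023.
Check on G: (57 − 191)/(42 − 191) = 0.8993 ✓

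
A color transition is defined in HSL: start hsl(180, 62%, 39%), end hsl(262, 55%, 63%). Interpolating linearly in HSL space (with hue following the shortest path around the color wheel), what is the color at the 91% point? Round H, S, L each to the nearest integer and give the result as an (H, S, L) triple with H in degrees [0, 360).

(255, 56, 61)

Hue arc: Δh = 262 − 180 = 82° (|Δh| ≤ 180, already the shorter path).
H = 180 + 0.91 × (82) = 254.62 → 255°
S = 62 + 0.91 × (55 − 62) = 55.63 → 56%
L = 39 + 0.91 × (63 − 39) = 60.84 → 61%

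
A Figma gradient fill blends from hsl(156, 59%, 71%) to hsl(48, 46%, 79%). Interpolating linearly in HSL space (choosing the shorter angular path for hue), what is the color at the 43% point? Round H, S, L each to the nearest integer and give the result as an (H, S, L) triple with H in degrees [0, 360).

(110, 53, 74)

Hue arc: Δh = 48 − 156 = -108° (|Δh| ≤ 180, already the shorter path).
H = 156 + 0.43 × (-108) = 109.56 → 110°
S = 59 + 0.43 × (46 − 59) = 53.41 → 53%
L = 71 + 0.43 × (79 − 71) = 74.44 → 74%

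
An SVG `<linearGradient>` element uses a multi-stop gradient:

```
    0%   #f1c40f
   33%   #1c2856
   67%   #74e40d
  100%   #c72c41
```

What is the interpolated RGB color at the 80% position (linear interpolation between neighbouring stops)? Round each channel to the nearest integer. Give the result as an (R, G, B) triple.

80% lies between the 67% and 100% stops, so the local fraction is t = (80 − 67)/(100 − 67) = 13/33 ≈ 0.3939.
#74e40d → (116, 228, 13); #c72c41 → (199, 44, 65).
R = 116 + 0.3939 × (199 − 116) = 148.694 → 149
G = 228 + 0.3939 × (44 − 228) = 155.522 → 156
B = 13 + 0.3939 × (65 − 13) = 33.483 → 33

(149, 156, 33)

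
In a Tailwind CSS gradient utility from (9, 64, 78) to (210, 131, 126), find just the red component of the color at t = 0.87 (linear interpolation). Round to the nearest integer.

R = 9 + 0.87 × (210 − 9) = 183.87 → 184

184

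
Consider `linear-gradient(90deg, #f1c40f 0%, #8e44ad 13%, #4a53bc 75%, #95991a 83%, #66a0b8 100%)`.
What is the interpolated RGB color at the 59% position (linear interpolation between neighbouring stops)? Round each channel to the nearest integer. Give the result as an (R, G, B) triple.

(92, 79, 184)

59% lies between the 13% and 75% stops, so the local fraction is t = (59 − 13)/(75 − 13) = 46/62 ≈ 0.7419.
#8e44ad → (142, 68, 173); #4a53bc → (74, 83, 188).
R = 142 + 0.7419 × (74 − 142) = 91.551 → 92
G = 68 + 0.7419 × (83 − 68) = 79.129 → 79
B = 173 + 0.7419 × (188 − 173) = 184.129 → 184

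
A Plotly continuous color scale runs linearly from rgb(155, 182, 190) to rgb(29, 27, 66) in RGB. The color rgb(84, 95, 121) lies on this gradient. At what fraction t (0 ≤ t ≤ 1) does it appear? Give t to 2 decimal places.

Invert the lerp on the G channel (largest span, 155): t = (95 − 182) / (27 − 182) = -87/-155 = 0.56129.
Check on R: (84 − 155)/(29 − 155) = 0.5635 ✓

0.56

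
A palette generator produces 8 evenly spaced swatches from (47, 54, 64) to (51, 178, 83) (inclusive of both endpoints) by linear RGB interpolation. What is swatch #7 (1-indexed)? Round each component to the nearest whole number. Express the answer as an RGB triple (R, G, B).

(50, 160, 80)

With 8 swatches and endpoints inclusive, swatch 7 sits at t = (7 − 1)/(8 − 1) = 6/7 ≈ 0.8571.
R = 47 + 0.8571 × (51 − 47) = 50.428 → 50
G = 54 + 0.8571 × (178 − 54) = 160.28 → 160
B = 64 + 0.8571 × (83 − 64) = 80.285 → 80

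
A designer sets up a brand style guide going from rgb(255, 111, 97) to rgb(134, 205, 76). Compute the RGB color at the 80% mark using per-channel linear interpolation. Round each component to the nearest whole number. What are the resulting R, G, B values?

80% corresponds to t = 0.8.
R = 255 + 0.8 × (134 − 255) = 255 + 0.8 × -121 = 158.2 → 158
G = 111 + 0.8 × (205 − 111) = 111 + 0.8 × 94 = 186.2 → 186
B = 97 + 0.8 × (76 − 97) = 97 + 0.8 × -21 = 80.2 → 80

(158, 186, 80)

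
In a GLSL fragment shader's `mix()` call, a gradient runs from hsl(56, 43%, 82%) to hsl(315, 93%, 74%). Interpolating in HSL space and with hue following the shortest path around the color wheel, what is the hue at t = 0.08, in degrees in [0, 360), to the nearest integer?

48

Hue: 315 − 56 = 259°, but |259| > 180 so the shorter arc goes the other way: Δh = 259 − 360 = -101°.
H = 56 + 0.08 × (-101) = 47.92 → 48°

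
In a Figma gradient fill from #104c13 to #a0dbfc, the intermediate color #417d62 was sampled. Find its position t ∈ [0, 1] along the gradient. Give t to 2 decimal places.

0.34

Invert the lerp on the B channel (largest span, 233): t = (98 − 19) / (252 − 19) = 79/233 = 0.33906.
Check on R: (65 − 16)/(160 − 16) = 0.3403 ✓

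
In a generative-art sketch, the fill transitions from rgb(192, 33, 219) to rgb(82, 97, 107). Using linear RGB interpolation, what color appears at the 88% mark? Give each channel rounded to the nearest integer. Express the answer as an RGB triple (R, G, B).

(95, 89, 120)

88% corresponds to t = 0.88.
R = 192 + 0.88 × (82 − 192) = 192 + 0.88 × -110 = 95.2 → 95
G = 33 + 0.88 × (97 − 33) = 33 + 0.88 × 64 = 89.32 → 89
B = 219 + 0.88 × (107 − 219) = 219 + 0.88 × -112 = 120.44 → 120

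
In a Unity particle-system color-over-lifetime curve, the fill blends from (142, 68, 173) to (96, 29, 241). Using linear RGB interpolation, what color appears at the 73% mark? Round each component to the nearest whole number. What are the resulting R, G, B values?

(108, 40, 223)

73% corresponds to t = 0.73.
R = 142 + 0.73 × (96 − 142) = 142 + 0.73 × -46 = 108.42 → 108
G = 68 + 0.73 × (29 − 68) = 68 + 0.73 × -39 = 39.53 → 40
B = 173 + 0.73 × (241 − 173) = 173 + 0.73 × 68 = 222.64 → 223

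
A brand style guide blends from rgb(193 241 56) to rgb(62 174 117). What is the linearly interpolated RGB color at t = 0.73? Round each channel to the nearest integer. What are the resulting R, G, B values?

R = 193 + 0.73 × (62 − 193) = 193 + 0.73 × -131 = 97.37 → 97
G = 241 + 0.73 × (174 − 241) = 241 + 0.73 × -67 = 192.09 → 192
B = 56 + 0.73 × (117 − 56) = 56 + 0.73 × 61 = 100.53 → 101
So the blended color is (97, 192, 101), about #61c065.

(97, 192, 101)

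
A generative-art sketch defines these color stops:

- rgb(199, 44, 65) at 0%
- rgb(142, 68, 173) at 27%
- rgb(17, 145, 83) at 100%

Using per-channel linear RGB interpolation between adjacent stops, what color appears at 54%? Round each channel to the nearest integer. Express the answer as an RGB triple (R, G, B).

54% lies between the 27% and 100% stops, so the local fraction is t = (54 − 27)/(100 − 27) = 27/73 ≈ 0.3699.
R = 142 + 0.3699 × (17 − 142) = 95.762 → 96
G = 68 + 0.3699 × (145 − 68) = 96.482 → 96
B = 173 + 0.3699 × (83 − 173) = 139.709 → 140

(96, 96, 140)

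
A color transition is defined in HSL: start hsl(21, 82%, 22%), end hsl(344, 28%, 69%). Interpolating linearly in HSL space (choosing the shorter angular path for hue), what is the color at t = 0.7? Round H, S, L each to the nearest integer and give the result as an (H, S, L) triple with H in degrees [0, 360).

(355, 44, 55)

Hue: 344 − 21 = 323°, but |323| > 180 so the shorter arc goes the other way: Δh = 323 − 360 = -37°.
H = 21 + 0.7 × (-37) = -4.9 → -5 → -5 mod 360 = 355°
S = 82 + 0.7 × (28 − 82) = 44.2 → 44%
L = 22 + 0.7 × (69 − 22) = 54.9 → 55%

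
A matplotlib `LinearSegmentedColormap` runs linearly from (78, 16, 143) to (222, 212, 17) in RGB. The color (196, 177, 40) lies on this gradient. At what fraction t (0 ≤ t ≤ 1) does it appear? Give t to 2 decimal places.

0.82

Invert the lerp on the G channel (largest span, 196): t = (177 − 16) / (212 − 16) = 161/196 = 0.82143.
Check on R: (196 − 78)/(222 − 78) = 0.8194 ✓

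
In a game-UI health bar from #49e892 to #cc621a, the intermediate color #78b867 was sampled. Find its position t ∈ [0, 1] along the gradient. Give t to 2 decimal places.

0.36

Invert the lerp on the G channel (largest span, 134): t = (184 − 232) / (98 − 232) = -48/-134 = 0.35821.
Check on R: (120 − 73)/(204 − 73) = 0.3588 ✓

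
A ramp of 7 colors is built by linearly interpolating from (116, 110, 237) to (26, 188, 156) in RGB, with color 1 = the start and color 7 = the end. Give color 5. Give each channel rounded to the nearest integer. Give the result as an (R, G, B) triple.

(56, 162, 183)

With 7 swatches and endpoints inclusive, swatch 5 sits at t = (5 − 1)/(7 − 1) = 4/6 ≈ 0.6667.
R = 116 + 0.6667 × (26 − 116) = 55.997 → 56
G = 110 + 0.6667 × (188 − 110) = 162.003 → 162
B = 237 + 0.6667 × (156 − 237) = 182.997 → 183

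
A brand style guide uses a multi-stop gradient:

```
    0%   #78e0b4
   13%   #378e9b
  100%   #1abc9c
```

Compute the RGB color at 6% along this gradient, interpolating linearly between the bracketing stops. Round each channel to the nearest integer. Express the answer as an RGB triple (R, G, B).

6% lies between the 0% and 13% stops, so the local fraction is t = (6 − 0)/(13 − 0) = 6/13 ≈ 0.4615.
#78e0b4 → (120, 224, 180); #378e9b → (55, 142, 155).
R = 120 + 0.4615 × (55 − 120) = 90.002 → 90
G = 224 + 0.4615 × (142 − 224) = 186.157 → 186
B = 180 + 0.4615 × (155 − 180) = 168.463 → 168

(90, 186, 168)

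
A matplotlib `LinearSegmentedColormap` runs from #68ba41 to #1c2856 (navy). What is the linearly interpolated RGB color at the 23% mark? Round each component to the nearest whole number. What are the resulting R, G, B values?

#68ba41 → (104, 186, 65); #1c2856 → (28, 40, 86).
23% corresponds to t = 0.23.
R = 104 + 0.23 × (28 − 104) = 104 + 0.23 × -76 = 86.52 → 87
G = 186 + 0.23 × (40 − 186) = 186 + 0.23 × -146 = 152.42 → 152
B = 65 + 0.23 × (86 − 65) = 65 + 0.23 × 21 = 69.83 → 70

(87, 152, 70)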